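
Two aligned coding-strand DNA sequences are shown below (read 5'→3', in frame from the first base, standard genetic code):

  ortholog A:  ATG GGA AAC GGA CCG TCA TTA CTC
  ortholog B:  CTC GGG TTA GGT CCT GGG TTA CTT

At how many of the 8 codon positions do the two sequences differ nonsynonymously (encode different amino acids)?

3

Codon 1: ATG Met / CTC Leu — nonsynonymous.
Codon 2: GGA Gly / GGG Gly — synonymous.
Codon 3: AAC Asn / TTA Leu — nonsynonymous.
Codon 4: GGA Gly / GGT Gly — synonymous.
Codon 5: CCG Pro / CCT Pro — synonymous.
Codon 6: TCA Ser / GGG Gly — nonsynonymous.
Codon 7: TTA Leu / TTA Leu — identical.
Codon 8: CTC Leu / CTT Leu — synonymous.
Nonsynonymous differences: 3.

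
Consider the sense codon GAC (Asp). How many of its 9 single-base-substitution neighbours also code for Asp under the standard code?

Position 1: none → 0 synonymous.
Position 2: none → 0 synonymous.
Position 3: GAT → 1 synonymous.
Total: 0 + 0 + 1 = 1.

1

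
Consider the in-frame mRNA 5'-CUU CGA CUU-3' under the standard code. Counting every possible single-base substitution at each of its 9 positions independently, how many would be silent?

10

Codon 1 (CUU, Leu): 3 synonymous substitutions.
Codon 2 (CGA, Arg): 4 synonymous substitutions.
Codon 3 (CUU, Leu): 3 synonymous substitutions.
Total: 3 + 4 + 3 = 10.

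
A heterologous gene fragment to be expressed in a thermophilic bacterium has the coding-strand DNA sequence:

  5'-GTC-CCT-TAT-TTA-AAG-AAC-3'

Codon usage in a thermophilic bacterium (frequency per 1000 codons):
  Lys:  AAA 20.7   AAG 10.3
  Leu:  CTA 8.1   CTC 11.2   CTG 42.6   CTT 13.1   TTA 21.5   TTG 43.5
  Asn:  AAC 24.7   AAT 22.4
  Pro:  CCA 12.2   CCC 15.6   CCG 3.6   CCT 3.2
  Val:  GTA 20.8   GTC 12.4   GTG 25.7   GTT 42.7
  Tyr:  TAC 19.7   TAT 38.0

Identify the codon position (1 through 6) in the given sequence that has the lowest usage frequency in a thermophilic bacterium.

Codon 1 GTC (Val): 12.4 per 1000.
Codon 2 CCT (Pro): 3.2 per 1000.
Codon 3 TAT (Tyr): 38.0 per 1000.
Codon 4 TTA (Leu): 21.5 per 1000.
Codon 5 AAG (Lys): 10.3 per 1000.
Codon 6 AAC (Asn): 24.7 per 1000.
Lowest frequency is 3.2 at codon 2.

2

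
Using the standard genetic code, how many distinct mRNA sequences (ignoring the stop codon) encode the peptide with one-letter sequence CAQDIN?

192

Cys: 2 codons.
Ala: 4 codons.
Gln: 2 codons.
Asp: 2 codons.
Ile: 3 codons.
Asn: 2 codons.
2 × 4 × 2 × 2 × 3 × 2 = 192.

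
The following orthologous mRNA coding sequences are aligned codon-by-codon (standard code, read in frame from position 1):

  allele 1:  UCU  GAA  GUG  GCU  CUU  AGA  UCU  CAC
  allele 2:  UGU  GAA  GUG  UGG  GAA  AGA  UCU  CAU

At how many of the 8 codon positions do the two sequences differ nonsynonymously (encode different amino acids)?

Codon 1: UCU Ser / UGU Cys — nonsynonymous.
Codon 2: GAA Glu / GAA Glu — identical.
Codon 3: GUG Val / GUG Val — identical.
Codon 4: GCU Ala / UGG Trp — nonsynonymous.
Codon 5: CUU Leu / GAA Glu — nonsynonymous.
Codon 6: AGA Arg / AGA Arg — identical.
Codon 7: UCU Ser / UCU Ser — identical.
Codon 8: CAC His / CAU His — synonymous.
Nonsynonymous differences: 3.

3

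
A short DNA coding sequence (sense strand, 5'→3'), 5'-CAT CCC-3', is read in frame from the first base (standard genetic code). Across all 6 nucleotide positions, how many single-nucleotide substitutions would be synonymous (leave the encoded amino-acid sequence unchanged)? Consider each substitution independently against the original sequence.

Codon 1 (CAT, His): 1 synonymous substitution.
Codon 2 (CCC, Pro): 3 synonymous substitutions.
Total: 1 + 3 = 4.

4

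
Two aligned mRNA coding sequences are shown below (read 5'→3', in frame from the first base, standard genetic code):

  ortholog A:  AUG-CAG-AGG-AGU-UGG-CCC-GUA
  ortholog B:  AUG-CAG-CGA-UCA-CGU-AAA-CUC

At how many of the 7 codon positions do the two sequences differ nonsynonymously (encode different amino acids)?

3

Codon 1: AUG Met / AUG Met — identical.
Codon 2: CAG Gln / CAG Gln — identical.
Codon 3: AGG Arg / CGA Arg — synonymous.
Codon 4: AGU Ser / UCA Ser — synonymous.
Codon 5: UGG Trp / CGU Arg — nonsynonymous.
Codon 6: CCC Pro / AAA Lys — nonsynonymous.
Codon 7: GUA Val / CUC Leu — nonsynonymous.
Nonsynonymous differences: 3.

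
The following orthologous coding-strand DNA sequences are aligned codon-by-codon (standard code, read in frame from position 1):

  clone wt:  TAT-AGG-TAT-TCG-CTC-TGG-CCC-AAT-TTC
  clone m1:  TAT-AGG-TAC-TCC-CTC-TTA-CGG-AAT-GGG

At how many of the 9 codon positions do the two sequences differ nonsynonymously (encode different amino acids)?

3

Codon 1: TAT Tyr / TAT Tyr — identical.
Codon 2: AGG Arg / AGG Arg — identical.
Codon 3: TAT Tyr / TAC Tyr — synonymous.
Codon 4: TCG Ser / TCC Ser — synonymous.
Codon 5: CTC Leu / CTC Leu — identical.
Codon 6: TGG Trp / TTA Leu — nonsynonymous.
Codon 7: CCC Pro / CGG Arg — nonsynonymous.
Codon 8: AAT Asn / AAT Asn — identical.
Codon 9: TTC Phe / GGG Gly — nonsynonymous.
Nonsynonymous differences: 3.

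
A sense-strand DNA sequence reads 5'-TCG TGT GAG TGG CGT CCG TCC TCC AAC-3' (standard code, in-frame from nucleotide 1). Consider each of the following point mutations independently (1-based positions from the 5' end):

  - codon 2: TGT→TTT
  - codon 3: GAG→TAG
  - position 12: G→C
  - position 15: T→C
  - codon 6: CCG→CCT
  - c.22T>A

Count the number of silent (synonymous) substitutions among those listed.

Codon 2: TGT (Cys) → TTT (Phe) — missense.
Codon 3: GAG (Glu) → TAG (Stop) — nonsense.
Codon 4: TGG (Trp) → TGC (Cys) — missense.
Codon 5: CGT (Arg) → CGC (Arg) — synonymous.
Codon 6: CCG (Pro) → CCT (Pro) — synonymous.
Codon 8: TCC (Ser) → ACC (Thr) — missense.
Synonymous: 2 of 6.

2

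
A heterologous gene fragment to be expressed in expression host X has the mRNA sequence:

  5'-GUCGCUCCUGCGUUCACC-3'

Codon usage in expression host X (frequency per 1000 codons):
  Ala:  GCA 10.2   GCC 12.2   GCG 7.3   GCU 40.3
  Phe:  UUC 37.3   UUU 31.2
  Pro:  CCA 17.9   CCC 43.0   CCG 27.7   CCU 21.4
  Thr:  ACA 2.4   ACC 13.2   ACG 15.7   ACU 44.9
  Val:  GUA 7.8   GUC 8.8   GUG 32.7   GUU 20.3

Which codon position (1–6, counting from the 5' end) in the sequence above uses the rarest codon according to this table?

4

Codon 1 GUC (Val): 8.8 per 1000.
Codon 2 GCU (Ala): 40.3 per 1000.
Codon 3 CCU (Pro): 21.4 per 1000.
Codon 4 GCG (Ala): 7.3 per 1000.
Codon 5 UUC (Phe): 37.3 per 1000.
Codon 6 ACC (Thr): 13.2 per 1000.
Lowest frequency is 7.3 at codon 4.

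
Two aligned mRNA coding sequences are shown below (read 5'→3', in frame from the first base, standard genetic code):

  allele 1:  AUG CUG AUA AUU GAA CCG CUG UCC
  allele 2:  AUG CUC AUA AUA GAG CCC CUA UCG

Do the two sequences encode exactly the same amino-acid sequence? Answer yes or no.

Codon 1: AUG Met / AUG Met — identical.
Codon 2: CUG Leu / CUC Leu — synonymous.
Codon 3: AUA Ile / AUA Ile — identical.
Codon 4: AUU Ile / AUA Ile — synonymous.
Codon 5: GAA Glu / GAG Glu — synonymous.
Codon 6: CCG Pro / CCC Pro — synonymous.
Codon 7: CUG Leu / CUA Leu — synonymous.
Codon 8: UCC Ser / UCG Ser — synonymous.
Nonsynonymous differences: 0 → same protein.

yes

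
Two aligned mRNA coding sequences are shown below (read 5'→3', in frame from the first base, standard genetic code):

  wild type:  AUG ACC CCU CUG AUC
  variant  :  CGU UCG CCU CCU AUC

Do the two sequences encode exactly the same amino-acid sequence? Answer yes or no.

no

Codon 1: AUG Met / CGU Arg — nonsynonymous.
Codon 2: ACC Thr / UCG Ser — nonsynonymous.
Codon 3: CCU Pro / CCU Pro — identical.
Codon 4: CUG Leu / CCU Pro — nonsynonymous.
Codon 5: AUC Ile / AUC Ile — identical.
Nonsynonymous differences: 3 → different protein.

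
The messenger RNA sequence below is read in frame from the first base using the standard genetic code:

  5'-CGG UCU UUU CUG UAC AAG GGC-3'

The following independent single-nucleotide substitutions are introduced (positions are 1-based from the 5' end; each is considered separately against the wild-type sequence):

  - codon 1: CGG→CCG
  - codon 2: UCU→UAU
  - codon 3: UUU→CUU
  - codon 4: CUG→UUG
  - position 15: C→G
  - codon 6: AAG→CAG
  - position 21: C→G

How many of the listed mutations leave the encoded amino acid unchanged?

2

Codon 1: CGG (Arg) → CCG (Pro) — missense.
Codon 2: UCU (Ser) → UAU (Tyr) — missense.
Codon 3: UUU (Phe) → CUU (Leu) — missense.
Codon 4: CUG (Leu) → UUG (Leu) — synonymous.
Codon 5: UAC (Tyr) → UAG (Stop) — nonsense.
Codon 6: AAG (Lys) → CAG (Gln) — missense.
Codon 7: GGC (Gly) → GGG (Gly) — synonymous.
Synonymous: 2 of 7.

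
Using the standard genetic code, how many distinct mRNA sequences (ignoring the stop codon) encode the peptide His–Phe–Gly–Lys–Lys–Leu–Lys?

His: 2 codons.
Phe: 2 codons.
Gly: 4 codons.
Lys: 2 codons.
Lys: 2 codons.
Leu: 6 codons.
Lys: 2 codons.
2 × 2 × 4 × 2 × 2 × 6 × 2 = 768.

768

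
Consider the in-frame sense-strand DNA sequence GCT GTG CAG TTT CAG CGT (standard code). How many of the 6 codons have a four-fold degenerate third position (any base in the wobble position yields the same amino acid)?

Codon 1 GCT (Ala): third position 4-fold.
Codon 2 GTG (Val): third position 4-fold.
Codon 3 CAG (Gln): third position 2-fold.
Codon 4 TTT (Phe): third position 2-fold.
Codon 5 CAG (Gln): third position 2-fold.
Codon 6 CGT (Arg): third position 4-fold.
Four-fold degenerate third positions: 3.

3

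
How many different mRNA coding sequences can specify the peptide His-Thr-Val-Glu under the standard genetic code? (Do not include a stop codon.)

His: 2 codons.
Thr: 4 codons.
Val: 4 codons.
Glu: 2 codons.
2 × 4 × 4 × 2 = 64.

64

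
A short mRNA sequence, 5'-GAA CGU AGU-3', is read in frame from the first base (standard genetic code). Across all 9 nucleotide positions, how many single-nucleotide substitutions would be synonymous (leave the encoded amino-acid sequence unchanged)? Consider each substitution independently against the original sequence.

5

Codon 1 (GAA, Glu): 1 synonymous substitution.
Codon 2 (CGU, Arg): 3 synonymous substitutions.
Codon 3 (AGU, Ser): 1 synonymous substitution.
Total: 1 + 3 + 1 = 5.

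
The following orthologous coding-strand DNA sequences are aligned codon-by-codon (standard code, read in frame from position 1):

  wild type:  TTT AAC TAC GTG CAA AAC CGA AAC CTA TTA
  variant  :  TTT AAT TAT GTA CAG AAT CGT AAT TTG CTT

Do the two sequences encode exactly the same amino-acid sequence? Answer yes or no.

Codon 1: TTT Phe / TTT Phe — identical.
Codon 2: AAC Asn / AAT Asn — synonymous.
Codon 3: TAC Tyr / TAT Tyr — synonymous.
Codon 4: GTG Val / GTA Val — synonymous.
Codon 5: CAA Gln / CAG Gln — synonymous.
Codon 6: AAC Asn / AAT Asn — synonymous.
Codon 7: CGA Arg / CGT Arg — synonymous.
Codon 8: AAC Asn / AAT Asn — synonymous.
Codon 9: CTA Leu / TTG Leu — synonymous.
Codon 10: TTA Leu / CTT Leu — synonymous.
Nonsynonymous differences: 0 → same protein.

yes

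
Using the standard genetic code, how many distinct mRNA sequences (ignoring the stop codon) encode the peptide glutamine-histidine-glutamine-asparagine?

Gln: 2 codons.
His: 2 codons.
Gln: 2 codons.
Asn: 2 codons.
2 × 2 × 2 × 2 = 16.

16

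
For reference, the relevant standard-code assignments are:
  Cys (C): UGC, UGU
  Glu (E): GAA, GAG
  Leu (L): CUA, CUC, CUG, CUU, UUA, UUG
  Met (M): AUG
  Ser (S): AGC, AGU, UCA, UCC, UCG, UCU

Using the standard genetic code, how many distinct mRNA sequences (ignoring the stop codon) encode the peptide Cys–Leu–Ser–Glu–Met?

Cys: 2 codons.
Leu: 6 codons.
Ser: 6 codons.
Glu: 2 codons.
Met: 1 codon.
2 × 6 × 6 × 2 × 1 = 144.

144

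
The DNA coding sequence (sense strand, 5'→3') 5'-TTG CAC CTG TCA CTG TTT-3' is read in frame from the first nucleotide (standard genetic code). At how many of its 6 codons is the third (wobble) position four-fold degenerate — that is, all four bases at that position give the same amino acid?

3

Codon 1 TTG (Leu): third position 2-fold.
Codon 2 CAC (His): third position 2-fold.
Codon 3 CTG (Leu): third position 4-fold.
Codon 4 TCA (Ser): third position 4-fold.
Codon 5 CTG (Leu): third position 4-fold.
Codon 6 TTT (Phe): third position 2-fold.
Four-fold degenerate third positions: 3.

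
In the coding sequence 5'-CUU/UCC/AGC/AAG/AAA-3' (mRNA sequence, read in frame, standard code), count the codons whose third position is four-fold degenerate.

2

Codon 1 CUU (Leu): third position 4-fold.
Codon 2 UCC (Ser): third position 4-fold.
Codon 3 AGC (Ser): third position 2-fold.
Codon 4 AAG (Lys): third position 2-fold.
Codon 5 AAA (Lys): third position 2-fold.
Four-fold degenerate third positions: 2.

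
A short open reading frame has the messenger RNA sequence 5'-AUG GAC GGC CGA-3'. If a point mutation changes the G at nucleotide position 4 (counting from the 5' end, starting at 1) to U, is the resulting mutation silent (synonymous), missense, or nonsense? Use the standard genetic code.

Position 4 falls in codon 2: GAC → Asp.
After the substitution the codon is UAC → Tyr.
Asp ≠ Tyr, so this is a missense mutation.

missense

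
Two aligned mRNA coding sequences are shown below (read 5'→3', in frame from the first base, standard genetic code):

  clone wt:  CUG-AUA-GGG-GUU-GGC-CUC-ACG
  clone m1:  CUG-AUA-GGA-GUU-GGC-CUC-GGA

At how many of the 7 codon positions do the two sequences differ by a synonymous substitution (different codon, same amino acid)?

1

Codon 1: CUG Leu / CUG Leu — identical.
Codon 2: AUA Ile / AUA Ile — identical.
Codon 3: GGG Gly / GGA Gly — synonymous.
Codon 4: GUU Val / GUU Val — identical.
Codon 5: GGC Gly / GGC Gly — identical.
Codon 6: CUC Leu / CUC Leu — identical.
Codon 7: ACG Thr / GGA Gly — nonsynonymous.
Synonymous differences: 1.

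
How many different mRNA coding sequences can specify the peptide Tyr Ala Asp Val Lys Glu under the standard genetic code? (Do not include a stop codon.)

256

Tyr: 2 codons.
Ala: 4 codons.
Asp: 2 codons.
Val: 4 codons.
Lys: 2 codons.
Glu: 2 codons.
2 × 4 × 2 × 4 × 2 × 2 = 256.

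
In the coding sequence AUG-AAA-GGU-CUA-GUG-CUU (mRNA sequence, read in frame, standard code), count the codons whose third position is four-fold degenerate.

Codon 1 AUG (Met): third position 1-fold.
Codon 2 AAA (Lys): third position 2-fold.
Codon 3 GGU (Gly): third position 4-fold.
Codon 4 CUA (Leu): third position 4-fold.
Codon 5 GUG (Val): third position 4-fold.
Codon 6 CUU (Leu): third position 4-fold.
Four-fold degenerate third positions: 4.

4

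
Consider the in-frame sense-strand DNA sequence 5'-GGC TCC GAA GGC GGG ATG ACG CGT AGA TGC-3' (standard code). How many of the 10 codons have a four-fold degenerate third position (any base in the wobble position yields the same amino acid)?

6

Codon 1 GGC (Gly): third position 4-fold.
Codon 2 TCC (Ser): third position 4-fold.
Codon 3 GAA (Glu): third position 2-fold.
Codon 4 GGC (Gly): third position 4-fold.
Codon 5 GGG (Gly): third position 4-fold.
Codon 6 ATG (Met): third position 1-fold.
Codon 7 ACG (Thr): third position 4-fold.
Codon 8 CGT (Arg): third position 4-fold.
Codon 9 AGA (Arg): third position 2-fold.
Codon 10 TGC (Cys): third position 2-fold.
Four-fold degenerate third positions: 6.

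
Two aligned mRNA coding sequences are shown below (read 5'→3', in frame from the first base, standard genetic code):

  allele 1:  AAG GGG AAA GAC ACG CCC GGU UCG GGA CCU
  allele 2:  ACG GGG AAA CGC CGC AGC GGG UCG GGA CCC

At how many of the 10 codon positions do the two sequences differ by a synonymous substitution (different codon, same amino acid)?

Codon 1: AAG Lys / ACG Thr — nonsynonymous.
Codon 2: GGG Gly / GGG Gly — identical.
Codon 3: AAA Lys / AAA Lys — identical.
Codon 4: GAC Asp / CGC Arg — nonsynonymous.
Codon 5: ACG Thr / CGC Arg — nonsynonymous.
Codon 6: CCC Pro / AGC Ser — nonsynonymous.
Codon 7: GGU Gly / GGG Gly — synonymous.
Codon 8: UCG Ser / UCG Ser — identical.
Codon 9: GGA Gly / GGA Gly — identical.
Codon 10: CCU Pro / CCC Pro — synonymous.
Synonymous differences: 2.

2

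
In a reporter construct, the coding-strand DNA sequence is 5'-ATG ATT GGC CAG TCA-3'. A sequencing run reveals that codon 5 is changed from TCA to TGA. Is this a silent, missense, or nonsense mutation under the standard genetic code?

Position 14 falls in codon 5: TCA → Ser.
After the substitution the codon is TGA → Stop.
The new codon is a stop codon, so this is a nonsense mutation.

nonsense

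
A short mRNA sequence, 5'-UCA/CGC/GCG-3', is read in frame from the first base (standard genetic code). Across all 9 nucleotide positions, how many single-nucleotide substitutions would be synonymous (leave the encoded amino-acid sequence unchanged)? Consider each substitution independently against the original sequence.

Codon 1 (UCA, Ser): 3 synonymous substitutions.
Codon 2 (CGC, Arg): 3 synonymous substitutions.
Codon 3 (GCG, Ala): 3 synonymous substitutions.
Total: 3 + 3 + 3 = 9.

9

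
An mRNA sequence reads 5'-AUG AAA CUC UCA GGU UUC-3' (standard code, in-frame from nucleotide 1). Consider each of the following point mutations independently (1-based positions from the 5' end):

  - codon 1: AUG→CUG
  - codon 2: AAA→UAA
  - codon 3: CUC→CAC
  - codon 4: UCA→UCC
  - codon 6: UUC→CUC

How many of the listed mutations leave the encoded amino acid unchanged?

Codon 1: AUG (Met) → CUG (Leu) — missense.
Codon 2: AAA (Lys) → UAA (Stop) — nonsense.
Codon 3: CUC (Leu) → CAC (His) — missense.
Codon 4: UCA (Ser) → UCC (Ser) — synonymous.
Codon 6: UUC (Phe) → CUC (Leu) — missense.
Synonymous: 1 of 5.

1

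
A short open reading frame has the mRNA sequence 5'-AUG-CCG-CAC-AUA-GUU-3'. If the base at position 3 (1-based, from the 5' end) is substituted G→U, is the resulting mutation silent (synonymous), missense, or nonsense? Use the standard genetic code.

Position 3 falls in codon 1: AUG → Met.
After the substitution the codon is AUU → Ile.
Met ≠ Ile, so this is a missense mutation.

missense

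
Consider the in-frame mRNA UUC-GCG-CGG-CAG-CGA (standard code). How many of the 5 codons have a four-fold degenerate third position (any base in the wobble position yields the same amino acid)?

Codon 1 UUC (Phe): third position 2-fold.
Codon 2 GCG (Ala): third position 4-fold.
Codon 3 CGG (Arg): third position 4-fold.
Codon 4 CAG (Gln): third position 2-fold.
Codon 5 CGA (Arg): third position 4-fold.
Four-fold degenerate third positions: 3.

3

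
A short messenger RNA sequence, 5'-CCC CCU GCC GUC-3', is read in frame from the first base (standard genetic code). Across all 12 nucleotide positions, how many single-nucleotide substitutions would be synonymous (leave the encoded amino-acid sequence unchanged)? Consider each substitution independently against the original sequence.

Codon 1 (CCC, Pro): 3 synonymous substitutions.
Codon 2 (CCU, Pro): 3 synonymous substitutions.
Codon 3 (GCC, Ala): 3 synonymous substitutions.
Codon 4 (GUC, Val): 3 synonymous substitutions.
Total: 3 + 3 + 3 + 3 = 12.

12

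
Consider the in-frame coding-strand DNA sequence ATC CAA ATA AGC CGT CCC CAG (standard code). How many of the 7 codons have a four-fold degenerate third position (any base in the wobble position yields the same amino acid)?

Codon 1 ATC (Ile): third position 3-fold.
Codon 2 CAA (Gln): third position 2-fold.
Codon 3 ATA (Ile): third position 3-fold.
Codon 4 AGC (Ser): third position 2-fold.
Codon 5 CGT (Arg): third position 4-fold.
Codon 6 CCC (Pro): third position 4-fold.
Codon 7 CAG (Gln): third position 2-fold.
Four-fold degenerate third positions: 2.

2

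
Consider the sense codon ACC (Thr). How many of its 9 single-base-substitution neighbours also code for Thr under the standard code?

3

Position 1: none → 0 synonymous.
Position 2: none → 0 synonymous.
Position 3: ACT, ACA, ACG → 3 synonymous.
Total: 0 + 0 + 3 = 3.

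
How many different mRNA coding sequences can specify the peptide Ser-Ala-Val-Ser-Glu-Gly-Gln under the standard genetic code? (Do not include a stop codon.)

9216

Ser: 6 codons.
Ala: 4 codons.
Val: 4 codons.
Ser: 6 codons.
Glu: 2 codons.
Gly: 4 codons.
Gln: 2 codons.
6 × 4 × 4 × 6 × 2 × 4 × 2 = 9216.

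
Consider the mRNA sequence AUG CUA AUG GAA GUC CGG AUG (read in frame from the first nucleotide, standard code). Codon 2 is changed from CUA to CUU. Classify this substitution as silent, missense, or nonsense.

Position 6 falls in codon 2: CUA → Leu.
After the substitution the codon is CUU → Leu.
Both encode Leu, so the change is synonymous.

silent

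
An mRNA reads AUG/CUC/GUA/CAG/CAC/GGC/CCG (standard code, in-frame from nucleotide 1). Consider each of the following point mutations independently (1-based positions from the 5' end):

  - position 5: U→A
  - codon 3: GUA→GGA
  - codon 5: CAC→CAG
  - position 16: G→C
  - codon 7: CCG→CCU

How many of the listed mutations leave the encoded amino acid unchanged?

Codon 2: CUC (Leu) → CAC (His) — missense.
Codon 3: GUA (Val) → GGA (Gly) — missense.
Codon 5: CAC (His) → CAG (Gln) — missense.
Codon 6: GGC (Gly) → CGC (Arg) — missense.
Codon 7: CCG (Pro) → CCU (Pro) — synonymous.
Synonymous: 1 of 5.

1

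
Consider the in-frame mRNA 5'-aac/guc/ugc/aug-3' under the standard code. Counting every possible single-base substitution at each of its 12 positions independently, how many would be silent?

5

Codon 1 (AAC, Asn): 1 synonymous substitution.
Codon 2 (GUC, Val): 3 synonymous substitutions.
Codon 3 (UGC, Cys): 1 synonymous substitution.
Codon 4 (AUG, Met): 0 synonymous substitutions.
Total: 1 + 3 + 1 + 0 = 5.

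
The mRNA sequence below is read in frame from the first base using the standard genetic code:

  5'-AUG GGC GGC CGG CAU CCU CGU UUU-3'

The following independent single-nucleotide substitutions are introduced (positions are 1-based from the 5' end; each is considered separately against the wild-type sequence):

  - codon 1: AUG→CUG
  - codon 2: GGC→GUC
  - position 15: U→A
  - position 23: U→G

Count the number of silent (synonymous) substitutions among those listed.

0

Codon 1: AUG (Met) → CUG (Leu) — missense.
Codon 2: GGC (Gly) → GUC (Val) — missense.
Codon 5: CAU (His) → CAA (Gln) — missense.
Codon 8: UUU (Phe) → UGU (Cys) — missense.
Synonymous: 0 of 4.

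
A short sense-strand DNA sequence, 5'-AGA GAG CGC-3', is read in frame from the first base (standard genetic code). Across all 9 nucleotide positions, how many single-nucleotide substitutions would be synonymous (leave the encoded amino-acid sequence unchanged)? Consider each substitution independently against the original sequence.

Codon 1 (AGA, Arg): 2 synonymous substitutions.
Codon 2 (GAG, Glu): 1 synonymous substitution.
Codon 3 (CGC, Arg): 3 synonymous substitutions.
Total: 2 + 1 + 3 = 6.

6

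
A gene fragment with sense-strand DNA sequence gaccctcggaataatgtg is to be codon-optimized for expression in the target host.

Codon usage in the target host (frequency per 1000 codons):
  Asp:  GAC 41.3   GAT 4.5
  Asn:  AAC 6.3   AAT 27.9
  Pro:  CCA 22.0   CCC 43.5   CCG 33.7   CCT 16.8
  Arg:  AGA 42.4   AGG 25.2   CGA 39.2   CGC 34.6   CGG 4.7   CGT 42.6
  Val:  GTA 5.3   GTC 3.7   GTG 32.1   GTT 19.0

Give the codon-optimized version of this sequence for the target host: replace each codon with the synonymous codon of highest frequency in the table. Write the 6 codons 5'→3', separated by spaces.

GAC CCC CGT AAT AAT GTG

Codon 1 (Asp): best is GAC at 41.3.
Codon 2 (Pro): best is CCC at 43.5.
Codon 3 (Arg): best is CGT at 42.6.
Codon 4 (Asn): best is AAT at 27.9.
Codon 5 (Asn): best is AAT at 27.9.
Codon 6 (Val): best is GTG at 32.1.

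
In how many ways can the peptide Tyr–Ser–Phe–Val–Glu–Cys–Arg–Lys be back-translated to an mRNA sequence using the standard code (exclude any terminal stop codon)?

Tyr: 2 codons.
Ser: 6 codons.
Phe: 2 codons.
Val: 4 codons.
Glu: 2 codons.
Cys: 2 codons.
Arg: 6 codons.
Lys: 2 codons.
2 × 6 × 2 × 4 × 2 × 2 × 6 × 2 = 4608.

4608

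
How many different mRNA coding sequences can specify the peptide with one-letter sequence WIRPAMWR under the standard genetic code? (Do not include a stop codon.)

Trp: 1 codon.
Ile: 3 codons.
Arg: 6 codons.
Pro: 4 codons.
Ala: 4 codons.
Met: 1 codon.
Trp: 1 codon.
Arg: 6 codons.
1 × 3 × 6 × 4 × 4 × 1 × 1 × 6 = 1728.

1728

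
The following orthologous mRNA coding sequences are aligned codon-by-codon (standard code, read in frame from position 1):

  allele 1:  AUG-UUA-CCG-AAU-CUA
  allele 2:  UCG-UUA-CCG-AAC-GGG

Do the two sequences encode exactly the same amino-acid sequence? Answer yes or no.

no

Codon 1: AUG Met / UCG Ser — nonsynonymous.
Codon 2: UUA Leu / UUA Leu — identical.
Codon 3: CCG Pro / CCG Pro — identical.
Codon 4: AAU Asn / AAC Asn — synonymous.
Codon 5: CUA Leu / GGG Gly — nonsynonymous.
Nonsynonymous differences: 2 → different protein.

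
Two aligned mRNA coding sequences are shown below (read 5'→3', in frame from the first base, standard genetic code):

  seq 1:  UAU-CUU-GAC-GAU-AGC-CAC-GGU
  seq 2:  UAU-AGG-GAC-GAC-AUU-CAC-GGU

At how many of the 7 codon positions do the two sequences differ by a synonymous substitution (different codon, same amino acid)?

1

Codon 1: UAU Tyr / UAU Tyr — identical.
Codon 2: CUU Leu / AGG Arg — nonsynonymous.
Codon 3: GAC Asp / GAC Asp — identical.
Codon 4: GAU Asp / GAC Asp — synonymous.
Codon 5: AGC Ser / AUU Ile — nonsynonymous.
Codon 6: CAC His / CAC His — identical.
Codon 7: GGU Gly / GGU Gly — identical.
Synonymous differences: 1.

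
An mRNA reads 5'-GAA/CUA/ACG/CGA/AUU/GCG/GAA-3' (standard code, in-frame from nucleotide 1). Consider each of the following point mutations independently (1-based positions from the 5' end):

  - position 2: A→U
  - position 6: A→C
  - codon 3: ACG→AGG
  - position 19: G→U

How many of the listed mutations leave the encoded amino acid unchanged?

1

Codon 1: GAA (Glu) → GUA (Val) — missense.
Codon 2: CUA (Leu) → CUC (Leu) — synonymous.
Codon 3: ACG (Thr) → AGG (Arg) — missense.
Codon 7: GAA (Glu) → UAA (Stop) — nonsense.
Synonymous: 1 of 4.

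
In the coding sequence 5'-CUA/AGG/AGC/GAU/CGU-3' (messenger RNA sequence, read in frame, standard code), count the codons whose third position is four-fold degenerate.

Codon 1 CUA (Leu): third position 4-fold.
Codon 2 AGG (Arg): third position 2-fold.
Codon 3 AGC (Ser): third position 2-fold.
Codon 4 GAU (Asp): third position 2-fold.
Codon 5 CGU (Arg): third position 4-fold.
Four-fold degenerate third positions: 2.

2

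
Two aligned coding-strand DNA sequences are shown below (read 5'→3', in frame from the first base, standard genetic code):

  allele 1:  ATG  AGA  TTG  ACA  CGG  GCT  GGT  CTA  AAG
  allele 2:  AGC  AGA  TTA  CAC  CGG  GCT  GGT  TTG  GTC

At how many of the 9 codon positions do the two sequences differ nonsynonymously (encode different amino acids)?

3

Codon 1: ATG Met / AGC Ser — nonsynonymous.
Codon 2: AGA Arg / AGA Arg — identical.
Codon 3: TTG Leu / TTA Leu — synonymous.
Codon 4: ACA Thr / CAC His — nonsynonymous.
Codon 5: CGG Arg / CGG Arg — identical.
Codon 6: GCT Ala / GCT Ala — identical.
Codon 7: GGT Gly / GGT Gly — identical.
Codon 8: CTA Leu / TTG Leu — synonymous.
Codon 9: AAG Lys / GTC Val — nonsynonymous.
Nonsynonymous differences: 3.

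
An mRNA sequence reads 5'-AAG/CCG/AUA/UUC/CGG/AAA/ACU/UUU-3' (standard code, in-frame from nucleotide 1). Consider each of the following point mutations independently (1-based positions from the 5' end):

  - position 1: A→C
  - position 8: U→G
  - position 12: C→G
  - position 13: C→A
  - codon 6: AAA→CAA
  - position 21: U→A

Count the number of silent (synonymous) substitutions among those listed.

2

Codon 1: AAG (Lys) → CAG (Gln) — missense.
Codon 3: AUA (Ile) → AGA (Arg) — missense.
Codon 4: UUC (Phe) → UUG (Leu) — missense.
Codon 5: CGG (Arg) → AGG (Arg) — synonymous.
Codon 6: AAA (Lys) → CAA (Gln) — missense.
Codon 7: ACU (Thr) → ACA (Thr) — synonymous.
Synonymous: 2 of 6.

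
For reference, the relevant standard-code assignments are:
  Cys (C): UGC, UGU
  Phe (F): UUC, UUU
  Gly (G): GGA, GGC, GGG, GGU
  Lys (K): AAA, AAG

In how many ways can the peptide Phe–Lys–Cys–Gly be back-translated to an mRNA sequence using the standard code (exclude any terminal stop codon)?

Phe: 2 codons.
Lys: 2 codons.
Cys: 2 codons.
Gly: 4 codons.
2 × 2 × 2 × 4 = 32.

32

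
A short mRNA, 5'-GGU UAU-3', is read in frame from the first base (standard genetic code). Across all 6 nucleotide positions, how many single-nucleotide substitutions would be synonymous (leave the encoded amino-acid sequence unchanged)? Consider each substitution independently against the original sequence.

Codon 1 (GGU, Gly): 3 synonymous substitutions.
Codon 2 (UAU, Tyr): 1 synonymous substitution.
Total: 3 + 1 = 4.

4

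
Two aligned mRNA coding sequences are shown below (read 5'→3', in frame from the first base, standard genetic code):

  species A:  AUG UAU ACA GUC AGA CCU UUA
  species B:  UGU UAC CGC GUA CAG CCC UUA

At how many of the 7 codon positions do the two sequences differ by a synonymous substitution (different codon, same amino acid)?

Codon 1: AUG Met / UGU Cys — nonsynonymous.
Codon 2: UAU Tyr / UAC Tyr — synonymous.
Codon 3: ACA Thr / CGC Arg — nonsynonymous.
Codon 4: GUC Val / GUA Val — synonymous.
Codon 5: AGA Arg / CAG Gln — nonsynonymous.
Codon 6: CCU Pro / CCC Pro — synonymous.
Codon 7: UUA Leu / UUA Leu — identical.
Synonymous differences: 3.

3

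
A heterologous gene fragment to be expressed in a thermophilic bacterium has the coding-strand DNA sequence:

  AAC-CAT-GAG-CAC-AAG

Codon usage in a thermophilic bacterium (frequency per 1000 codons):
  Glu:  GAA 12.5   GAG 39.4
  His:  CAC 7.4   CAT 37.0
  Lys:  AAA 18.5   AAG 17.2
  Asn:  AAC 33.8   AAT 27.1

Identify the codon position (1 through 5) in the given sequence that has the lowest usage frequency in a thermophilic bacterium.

Codon 1 AAC (Asn): 33.8 per 1000.
Codon 2 CAT (His): 37.0 per 1000.
Codon 3 GAG (Glu): 39.4 per 1000.
Codon 4 CAC (His): 7.4 per 1000.
Codon 5 AAG (Lys): 17.2 per 1000.
Lowest frequency is 7.4 at codon 4.

4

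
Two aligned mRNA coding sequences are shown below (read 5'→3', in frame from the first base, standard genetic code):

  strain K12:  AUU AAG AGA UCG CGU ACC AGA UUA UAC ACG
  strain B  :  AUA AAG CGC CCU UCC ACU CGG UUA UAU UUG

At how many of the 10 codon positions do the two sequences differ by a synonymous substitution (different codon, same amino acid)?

Codon 1: AUU Ile / AUA Ile — synonymous.
Codon 2: AAG Lys / AAG Lys — identical.
Codon 3: AGA Arg / CGC Arg — synonymous.
Codon 4: UCG Ser / CCU Pro — nonsynonymous.
Codon 5: CGU Arg / UCC Ser — nonsynonymous.
Codon 6: ACC Thr / ACU Thr — synonymous.
Codon 7: AGA Arg / CGG Arg — synonymous.
Codon 8: UUA Leu / UUA Leu — identical.
Codon 9: UAC Tyr / UAU Tyr — synonymous.
Codon 10: ACG Thr / UUG Leu — nonsynonymous.
Synonymous differences: 5.

5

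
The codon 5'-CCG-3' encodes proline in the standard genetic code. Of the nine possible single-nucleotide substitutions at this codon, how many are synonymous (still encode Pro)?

3

Position 1: none → 0 synonymous.
Position 2: none → 0 synonymous.
Position 3: CCU, CCC, CCA → 3 synonymous.
Total: 0 + 0 + 3 = 3.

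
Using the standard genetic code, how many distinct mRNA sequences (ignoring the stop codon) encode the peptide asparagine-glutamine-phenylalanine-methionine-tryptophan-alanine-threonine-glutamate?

256

Asn: 2 codons.
Gln: 2 codons.
Phe: 2 codons.
Met: 1 codon.
Trp: 1 codon.
Ala: 4 codons.
Thr: 4 codons.
Glu: 2 codons.
2 × 2 × 2 × 1 × 1 × 4 × 4 × 2 = 256.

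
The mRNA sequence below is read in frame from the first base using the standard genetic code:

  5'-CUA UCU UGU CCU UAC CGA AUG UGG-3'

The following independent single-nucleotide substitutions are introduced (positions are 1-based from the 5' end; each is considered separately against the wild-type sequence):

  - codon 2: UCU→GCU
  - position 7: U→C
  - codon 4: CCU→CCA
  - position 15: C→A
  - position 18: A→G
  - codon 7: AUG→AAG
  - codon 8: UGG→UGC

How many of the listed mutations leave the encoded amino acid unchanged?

Codon 2: UCU (Ser) → GCU (Ala) — missense.
Codon 3: UGU (Cys) → CGU (Arg) — missense.
Codon 4: CCU (Pro) → CCA (Pro) — synonymous.
Codon 5: UAC (Tyr) → UAA (Stop) — nonsense.
Codon 6: CGA (Arg) → CGG (Arg) — synonymous.
Codon 7: AUG (Met) → AAG (Lys) — missense.
Codon 8: UGG (Trp) → UGC (Cys) — missense.
Synonymous: 2 of 7.

2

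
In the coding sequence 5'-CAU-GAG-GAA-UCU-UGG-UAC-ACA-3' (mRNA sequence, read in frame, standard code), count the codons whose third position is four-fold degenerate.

2

Codon 1 CAU (His): third position 2-fold.
Codon 2 GAG (Glu): third position 2-fold.
Codon 3 GAA (Glu): third position 2-fold.
Codon 4 UCU (Ser): third position 4-fold.
Codon 5 UGG (Trp): third position 1-fold.
Codon 6 UAC (Tyr): third position 2-fold.
Codon 7 ACA (Thr): third position 4-fold.
Four-fold degenerate third positions: 2.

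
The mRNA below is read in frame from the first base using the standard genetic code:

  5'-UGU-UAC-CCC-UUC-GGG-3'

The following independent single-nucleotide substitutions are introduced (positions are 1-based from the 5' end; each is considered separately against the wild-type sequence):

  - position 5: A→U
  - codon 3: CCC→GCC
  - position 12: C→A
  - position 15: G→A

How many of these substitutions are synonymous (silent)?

Codon 2: UAC (Tyr) → UUC (Phe) — missense.
Codon 3: CCC (Pro) → GCC (Ala) — missense.
Codon 4: UUC (Phe) → UUA (Leu) — missense.
Codon 5: GGG (Gly) → GGA (Gly) — synonymous.
Synonymous: 1 of 4.

1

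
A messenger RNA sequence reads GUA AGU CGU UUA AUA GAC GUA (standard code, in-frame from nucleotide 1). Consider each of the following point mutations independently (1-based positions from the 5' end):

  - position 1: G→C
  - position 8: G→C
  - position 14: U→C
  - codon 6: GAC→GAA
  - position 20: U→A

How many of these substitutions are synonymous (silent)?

Codon 1: GUA (Val) → CUA (Leu) — missense.
Codon 3: CGU (Arg) → CCU (Pro) — missense.
Codon 5: AUA (Ile) → ACA (Thr) — missense.
Codon 6: GAC (Asp) → GAA (Glu) — missense.
Codon 7: GUA (Val) → GAA (Glu) — missense.
Synonymous: 0 of 5.

0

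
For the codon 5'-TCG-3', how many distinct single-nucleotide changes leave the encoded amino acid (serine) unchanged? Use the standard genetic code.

Position 1: none → 0 synonymous.
Position 2: none → 0 synonymous.
Position 3: TCT, TCC, TCA → 3 synonymous.
Total: 0 + 0 + 3 = 3.

3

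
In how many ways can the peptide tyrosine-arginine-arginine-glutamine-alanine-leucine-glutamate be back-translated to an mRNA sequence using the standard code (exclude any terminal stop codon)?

Tyr: 2 codons.
Arg: 6 codons.
Arg: 6 codons.
Gln: 2 codons.
Ala: 4 codons.
Leu: 6 codons.
Glu: 2 codons.
2 × 6 × 6 × 2 × 4 × 6 × 2 = 6912.

6912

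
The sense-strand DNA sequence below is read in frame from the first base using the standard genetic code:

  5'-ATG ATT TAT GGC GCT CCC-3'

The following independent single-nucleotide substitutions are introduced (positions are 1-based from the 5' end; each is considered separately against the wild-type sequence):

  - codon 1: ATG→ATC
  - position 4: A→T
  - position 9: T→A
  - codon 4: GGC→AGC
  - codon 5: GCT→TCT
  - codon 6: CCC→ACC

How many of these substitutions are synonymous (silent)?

Codon 1: ATG (Met) → ATC (Ile) — missense.
Codon 2: ATT (Ile) → TTT (Phe) — missense.
Codon 3: TAT (Tyr) → TAA (Stop) — nonsense.
Codon 4: GGC (Gly) → AGC (Ser) — missense.
Codon 5: GCT (Ala) → TCT (Ser) — missense.
Codon 6: CCC (Pro) → ACC (Thr) — missense.
Synonymous: 0 of 6.

0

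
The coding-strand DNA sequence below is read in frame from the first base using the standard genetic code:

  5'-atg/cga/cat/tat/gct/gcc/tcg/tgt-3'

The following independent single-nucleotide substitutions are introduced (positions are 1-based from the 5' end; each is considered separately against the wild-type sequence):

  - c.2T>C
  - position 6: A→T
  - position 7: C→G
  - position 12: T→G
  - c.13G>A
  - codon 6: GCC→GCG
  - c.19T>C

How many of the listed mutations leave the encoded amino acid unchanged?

2

Codon 1: ATG (Met) → ACG (Thr) — missense.
Codon 2: CGA (Arg) → CGT (Arg) — synonymous.
Codon 3: CAT (His) → GAT (Asp) — missense.
Codon 4: TAT (Tyr) → TAG (Stop) — nonsense.
Codon 5: GCT (Ala) → ACT (Thr) — missense.
Codon 6: GCC (Ala) → GCG (Ala) — synonymous.
Codon 7: TCG (Ser) → CCG (Pro) — missense.
Synonymous: 2 of 7.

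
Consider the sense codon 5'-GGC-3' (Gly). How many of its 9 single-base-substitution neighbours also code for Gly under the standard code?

Position 1: none → 0 synonymous.
Position 2: none → 0 synonymous.
Position 3: GGU, GGA, GGG → 3 synonymous.
Total: 0 + 0 + 3 = 3.

3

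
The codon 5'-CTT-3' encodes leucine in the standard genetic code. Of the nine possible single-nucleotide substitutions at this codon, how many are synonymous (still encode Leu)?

3

Position 1: none → 0 synonymous.
Position 2: none → 0 synonymous.
Position 3: CTC, CTA, CTG → 3 synonymous.
Total: 0 + 0 + 3 = 3.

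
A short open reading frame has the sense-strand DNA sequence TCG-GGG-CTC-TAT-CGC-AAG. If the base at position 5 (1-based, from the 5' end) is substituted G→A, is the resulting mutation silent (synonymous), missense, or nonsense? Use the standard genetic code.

Position 5 falls in codon 2: GGG → Gly.
After the substitution the codon is GAG → Glu.
Gly ≠ Glu, so this is a missense mutation.

missense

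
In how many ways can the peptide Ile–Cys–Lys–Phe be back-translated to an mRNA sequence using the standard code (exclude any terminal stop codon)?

Ile: 3 codons.
Cys: 2 codons.
Lys: 2 codons.
Phe: 2 codons.
3 × 2 × 2 × 2 = 24.

24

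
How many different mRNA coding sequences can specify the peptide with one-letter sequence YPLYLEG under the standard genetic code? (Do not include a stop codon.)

4608

Tyr: 2 codons.
Pro: 4 codons.
Leu: 6 codons.
Tyr: 2 codons.
Leu: 6 codons.
Glu: 2 codons.
Gly: 4 codons.
2 × 4 × 6 × 2 × 6 × 2 × 4 = 4608.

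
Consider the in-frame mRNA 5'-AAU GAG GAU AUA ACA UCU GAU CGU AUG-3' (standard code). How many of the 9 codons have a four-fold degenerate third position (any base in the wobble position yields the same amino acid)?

3

Codon 1 AAU (Asn): third position 2-fold.
Codon 2 GAG (Glu): third position 2-fold.
Codon 3 GAU (Asp): third position 2-fold.
Codon 4 AUA (Ile): third position 3-fold.
Codon 5 ACA (Thr): third position 4-fold.
Codon 6 UCU (Ser): third position 4-fold.
Codon 7 GAU (Asp): third position 2-fold.
Codon 8 CGU (Arg): third position 4-fold.
Codon 9 AUG (Met): third position 1-fold.
Four-fold degenerate third positions: 3.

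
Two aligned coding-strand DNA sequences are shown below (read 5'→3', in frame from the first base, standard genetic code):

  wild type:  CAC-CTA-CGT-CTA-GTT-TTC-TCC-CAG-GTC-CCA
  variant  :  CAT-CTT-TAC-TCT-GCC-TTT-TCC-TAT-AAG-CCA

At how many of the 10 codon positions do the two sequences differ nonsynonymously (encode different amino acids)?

Codon 1: CAC His / CAT His — synonymous.
Codon 2: CTA Leu / CTT Leu — synonymous.
Codon 3: CGT Arg / TAC Tyr — nonsynonymous.
Codon 4: CTA Leu / TCT Ser — nonsynonymous.
Codon 5: GTT Val / GCC Ala — nonsynonymous.
Codon 6: TTC Phe / TTT Phe — synonymous.
Codon 7: TCC Ser / TCC Ser — identical.
Codon 8: CAG Gln / TAT Tyr — nonsynonymous.
Codon 9: GTC Val / AAG Lys — nonsynonymous.
Codon 10: CCA Pro / CCA Pro — identical.
Nonsynonymous differences: 5.

5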